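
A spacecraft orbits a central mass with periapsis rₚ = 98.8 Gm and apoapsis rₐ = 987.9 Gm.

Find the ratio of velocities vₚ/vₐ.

Convert to SI: rₚ = 98.8 Gm = 9.88e+10 m; rₐ = 987.9 Gm = 9.879e+11 m.
Conservation of angular momentum gives rₚvₚ = rₐvₐ, so vₚ/vₐ = rₐ/rₚ.
vₚ/vₐ = 9.879e+11 / 9.88e+10 ≈ 9.999.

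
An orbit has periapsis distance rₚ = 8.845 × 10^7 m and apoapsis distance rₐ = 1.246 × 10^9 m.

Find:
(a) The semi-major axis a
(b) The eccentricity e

(a) a = (rₚ + rₐ) / 2 = (8.845e+07 + 1.246e+09) / 2 ≈ 6.672e+08 m = 6.672 × 10^8 m.
(b) e = (rₐ − rₚ) / (rₐ + rₚ) = (1.246e+09 − 8.845e+07) / (1.246e+09 + 8.845e+07) ≈ 0.8674.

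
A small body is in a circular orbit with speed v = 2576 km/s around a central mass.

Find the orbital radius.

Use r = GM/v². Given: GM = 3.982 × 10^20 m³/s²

Convert to SI: v = 2576 km/s = 2.576e+06 m/s.
For a circular orbit, v² = GM / r, so r = GM / v².
r = 3.982e+20 / (2.576e+06)² m ≈ 6.001e+07 m = 60.01 Mm.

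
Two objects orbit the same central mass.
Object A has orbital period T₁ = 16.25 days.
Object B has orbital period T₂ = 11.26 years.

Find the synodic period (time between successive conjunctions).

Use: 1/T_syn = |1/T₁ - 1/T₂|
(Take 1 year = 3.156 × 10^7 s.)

Convert to SI: T₁ = 16.25 days = 1.404e+06 s; T₂ = 11.26 years = 3.55366e+08 s.
T_syn = |T₁ · T₂ / (T₁ − T₂)|.
T_syn = |1.404e+06 · 3.55366e+08 / (1.404e+06 − 3.55366e+08)| s ≈ 1.41e+06 s = 16.31 days.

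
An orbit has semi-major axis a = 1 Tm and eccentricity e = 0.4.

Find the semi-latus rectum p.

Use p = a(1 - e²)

Convert to SI: a = 1 Tm = 1e+12 m.
p = a (1 − e²).
p = 1e+12 · (1 − (0.4)²) = 1e+12 · 0.84 ≈ 8.4e+11 m = 840 Gm.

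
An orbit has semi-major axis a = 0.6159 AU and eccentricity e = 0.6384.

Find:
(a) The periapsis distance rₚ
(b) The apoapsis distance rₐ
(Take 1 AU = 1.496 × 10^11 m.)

Convert to SI: a = 0.6159 AU = 9.21386e+10 m.
(a) rₚ = a(1 − e) = 9.21386e+10 · (1 − 0.6384) = 9.21386e+10 · 0.3616 ≈ 3.332e+10 m = 0.2227 AU.
(b) rₐ = a(1 + e) = 9.21386e+10 · (1 + 0.6384) = 9.21386e+10 · 1.6384 ≈ 1.51e+11 m = 1.009 AU.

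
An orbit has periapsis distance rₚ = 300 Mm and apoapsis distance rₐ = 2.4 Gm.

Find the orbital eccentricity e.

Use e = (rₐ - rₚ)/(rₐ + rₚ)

Convert to SI: rₚ = 300 Mm = 3e+08 m; rₐ = 2.4 Gm = 2.4e+09 m.
e = (rₐ − rₚ) / (rₐ + rₚ).
e = (2.4e+09 − 3e+08) / (2.4e+09 + 3e+08) = 2.1e+09 / 2.7e+09 ≈ 0.7778.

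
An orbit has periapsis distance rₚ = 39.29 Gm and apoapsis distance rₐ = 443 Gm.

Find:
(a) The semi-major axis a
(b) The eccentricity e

Convert to SI: rₚ = 39.29 Gm = 3.929e+10 m; rₐ = 443 Gm = 4.43e+11 m.
(a) a = (rₚ + rₐ) / 2 = (3.929e+10 + 4.43e+11) / 2 ≈ 2.411e+11 m = 241.1 Gm.
(b) e = (rₐ − rₚ) / (rₐ + rₚ) = (4.43e+11 − 3.929e+10) / (4.43e+11 + 3.929e+10) ≈ 0.8371.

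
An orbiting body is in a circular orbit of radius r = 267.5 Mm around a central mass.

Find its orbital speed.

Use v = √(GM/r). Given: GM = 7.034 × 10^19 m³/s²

Convert to SI: r = 267.5 Mm = 2.675e+08 m.
For a circular orbit, gravity supplies the centripetal force, so v = √(GM / r).
v = √(7.034e+19 / 2.675e+08) m/s ≈ 5.128e+05 m/s = 512.8 km/s.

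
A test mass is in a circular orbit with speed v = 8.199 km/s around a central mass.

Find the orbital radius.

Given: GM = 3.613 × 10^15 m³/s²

Convert to SI: v = 8.199 km/s = 8199 m/s.
For a circular orbit, v² = GM / r, so r = GM / v².
r = 3.613e+15 / (8199)² m ≈ 5.375e+07 m = 5.375 × 10^7 m.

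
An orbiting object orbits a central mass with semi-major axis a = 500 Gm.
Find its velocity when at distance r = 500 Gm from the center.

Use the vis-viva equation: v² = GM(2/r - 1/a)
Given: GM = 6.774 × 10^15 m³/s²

Convert to SI: a = 500 Gm = 5e+11 m; r = 500 Gm = 5e+11 m.
Vis-viva: v = √(GM · (2/r − 1/a)).
2/r − 1/a = 2/5e+11 − 1/5e+11 = 2e-12 m⁻¹.
v = √(6.774e+15 · 2e-12) m/s ≈ 116.4 m/s = 116.4 m/s.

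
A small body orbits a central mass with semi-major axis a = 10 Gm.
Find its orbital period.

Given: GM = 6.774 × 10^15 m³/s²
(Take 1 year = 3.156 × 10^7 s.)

Convert to SI: a = 10 Gm = 1e+10 m.
Kepler's third law: T = 2π √(a³ / GM).
Substituting a = 1e+10 m and GM = 6.774e+15 m³/s²:
T = 2π √((1e+10)³ / 6.774e+15) s
T ≈ 7.634e+07 s = 2.419 years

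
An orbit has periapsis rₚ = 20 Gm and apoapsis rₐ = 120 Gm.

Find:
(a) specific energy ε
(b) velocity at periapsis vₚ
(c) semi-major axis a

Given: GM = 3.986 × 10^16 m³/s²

Convert to SI: rₚ = 20 Gm = 2e+10 m; rₐ = 120 Gm = 1.2e+11 m.
(a) With a = (rₚ + rₐ)/2 = 7e+10 m, ε = −GM/(2a) = −3.986e+16/(2 · 7e+10) J/kg ≈ -2.847e+05 J/kg
(b) With a = (rₚ + rₐ)/2 = 7e+10 m, vₚ = √(GM (2/rₚ − 1/a)) = √(3.986e+16 · (2/2e+10 − 1/7e+10)) m/s ≈ 1848 m/s
(c) a = (rₚ + rₐ)/2 = (2e+10 + 1.2e+11)/2 ≈ 7e+10 m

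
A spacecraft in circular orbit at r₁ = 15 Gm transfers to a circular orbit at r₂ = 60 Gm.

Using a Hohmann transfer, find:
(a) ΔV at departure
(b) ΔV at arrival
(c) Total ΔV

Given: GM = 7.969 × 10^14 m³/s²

Convert to SI: r₁ = 15 Gm = 1.5e+10 m; r₂ = 60 Gm = 6e+10 m.
Transfer semi-major axis: a_t = (r₁ + r₂)/2 = (1.5e+10 + 6e+10)/2 = 3.75e+10 m.
Circular speeds: v₁ = √(GM/r₁) = 230.492 m/s, v₂ = √(GM/r₂) = 115.246 m/s.
Transfer speeds (vis-viva v² = GM(2/r − 1/a_t)): v₁ᵗ = 291.552 m/s, v₂ᵗ = 72.888 m/s.
(a) ΔV₁ = |v₁ᵗ − v₁| ≈ 61.06 m/s = 61.06 m/s.
(b) ΔV₂ = |v₂ − v₂ᵗ| ≈ 42.36 m/s = 42.36 m/s.
(c) ΔV_total = ΔV₁ + ΔV₂ ≈ 103.4 m/s = 103.4 m/s.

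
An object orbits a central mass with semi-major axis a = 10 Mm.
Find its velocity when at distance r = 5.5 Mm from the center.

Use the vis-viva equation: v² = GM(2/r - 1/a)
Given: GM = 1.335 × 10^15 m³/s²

Convert to SI: a = 10 Mm = 1e+07 m; r = 5.5 Mm = 5.5e+06 m.
Vis-viva: v = √(GM · (2/r − 1/a)).
2/r − 1/a = 2/5.5e+06 − 1/1e+07 = 2.63636e-07 m⁻¹.
v = √(1.335e+15 · 2.63636e-07) m/s ≈ 1.876e+04 m/s = 18.76 km/s.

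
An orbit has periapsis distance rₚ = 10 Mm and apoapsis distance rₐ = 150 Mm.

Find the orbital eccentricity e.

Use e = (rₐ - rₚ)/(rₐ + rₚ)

Convert to SI: rₚ = 10 Mm = 1e+07 m; rₐ = 150 Mm = 1.5e+08 m.
e = (rₐ − rₚ) / (rₐ + rₚ).
e = (1.5e+08 − 1e+07) / (1.5e+08 + 1e+07) = 1.4e+08 / 1.6e+08 ≈ 0.875.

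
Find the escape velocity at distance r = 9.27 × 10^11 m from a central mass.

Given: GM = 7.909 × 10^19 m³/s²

Escape velocity comes from setting total energy to zero: ½v² − GM/r = 0 ⇒ v_esc = √(2GM / r).
v_esc = √(2 · 7.909e+19 / 9.27e+11) m/s ≈ 1.306e+04 m/s = 13.06 km/s.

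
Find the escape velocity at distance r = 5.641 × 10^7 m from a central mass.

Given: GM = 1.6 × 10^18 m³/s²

Escape velocity comes from setting total energy to zero: ½v² − GM/r = 0 ⇒ v_esc = √(2GM / r).
v_esc = √(2 · 1.6e+18 / 5.641e+07) m/s ≈ 2.382e+05 m/s = 238.2 km/s.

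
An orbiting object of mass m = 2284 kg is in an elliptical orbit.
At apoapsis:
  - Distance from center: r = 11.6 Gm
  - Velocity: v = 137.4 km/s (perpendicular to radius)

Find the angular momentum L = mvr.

Convert to SI: r = 11.6 Gm = 1.16e+10 m; v = 137.4 km/s = 137400 m/s.
Since v is perpendicular to r, L = m · v · r.
L = 2284 · 137400 · 1.16e+10 kg·m²/s ≈ 3.64e+18 kg·m²/s.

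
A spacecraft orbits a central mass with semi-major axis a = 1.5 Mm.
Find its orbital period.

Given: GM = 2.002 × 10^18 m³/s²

Convert to SI: a = 1.5 Mm = 1.5e+06 m.
Kepler's third law: T = 2π √(a³ / GM).
Substituting a = 1.5e+06 m and GM = 2.002e+18 m³/s²:
T = 2π √((1.5e+06)³ / 2.002e+18) s
T ≈ 8.158 s = 8.158 seconds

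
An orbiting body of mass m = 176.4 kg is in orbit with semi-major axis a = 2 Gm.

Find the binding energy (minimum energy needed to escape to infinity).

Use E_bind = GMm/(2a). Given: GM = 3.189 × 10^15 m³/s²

Convert to SI: a = 2 Gm = 2e+09 m.
Total orbital energy is E = −GMm/(2a); binding energy is E_bind = −E = GMm/(2a).
E_bind = 3.189e+15 · 176.4 / (2 · 2e+09) J ≈ 1.406e+08 J = 140.6 MJ.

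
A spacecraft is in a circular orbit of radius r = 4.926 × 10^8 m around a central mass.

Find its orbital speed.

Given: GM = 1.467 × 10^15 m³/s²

For a circular orbit, gravity supplies the centripetal force, so v = √(GM / r).
v = √(1.467e+15 / 4.926e+08) m/s ≈ 1726 m/s = 1.726 km/s.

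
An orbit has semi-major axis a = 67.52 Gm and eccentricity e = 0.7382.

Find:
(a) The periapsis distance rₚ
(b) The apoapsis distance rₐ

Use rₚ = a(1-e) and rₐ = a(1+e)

Convert to SI: a = 67.52 Gm = 6.752e+10 m.
(a) rₚ = a(1 − e) = 6.752e+10 · (1 − 0.7382) = 6.752e+10 · 0.2618 ≈ 1.768e+10 m = 17.68 Gm.
(b) rₐ = a(1 + e) = 6.752e+10 · (1 + 0.7382) = 6.752e+10 · 1.7382 ≈ 1.174e+11 m = 117.4 Gm.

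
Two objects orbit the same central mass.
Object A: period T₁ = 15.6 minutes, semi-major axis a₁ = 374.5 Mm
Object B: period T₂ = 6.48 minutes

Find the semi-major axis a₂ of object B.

Convert to SI: T₁ = 15.6 minutes = 936 s; a₁ = 374.5 Mm = 3.745e+08 m; T₂ = 6.48 minutes = 388.8 s.
Kepler's third law: (T₁/T₂)² = (a₁/a₂)³ ⇒ a₂ = a₁ · (T₂/T₁)^(2/3).
T₂/T₁ = 388.8 / 936 = 0.415385.
a₂ = 3.745e+08 · (0.415385)^(2/3) m ≈ 2.085e+08 m = 208.5 Mm.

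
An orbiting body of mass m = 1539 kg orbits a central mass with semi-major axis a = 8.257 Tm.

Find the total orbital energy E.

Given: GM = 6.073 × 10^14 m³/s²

Convert to SI: a = 8.257 Tm = 8.257e+12 m.
E = −GMm / (2a).
E = −6.073e+14 · 1539 / (2 · 8.257e+12) J ≈ -5.66e+04 J = -56.6 kJ.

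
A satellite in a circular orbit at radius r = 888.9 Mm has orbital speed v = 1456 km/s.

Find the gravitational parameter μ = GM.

Convert to SI: r = 888.9 Mm = 8.889e+08 m; v = 1456 km/s = 1.456e+06 m/s.
For a circular orbit v² = GM/r, so GM = v² · r.
GM = (1.456e+06)² · 8.889e+08 m³/s² ≈ 1.884e+21 m³/s² = 1.884 × 10^21 m³/s².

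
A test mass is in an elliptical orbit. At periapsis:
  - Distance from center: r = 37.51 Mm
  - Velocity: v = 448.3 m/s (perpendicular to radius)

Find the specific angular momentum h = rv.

Convert to SI: r = 37.51 Mm = 3.751e+07 m.
With v perpendicular to r, h = r · v.
h = 3.751e+07 · 448.3 m²/s ≈ 1.682e+10 m²/s.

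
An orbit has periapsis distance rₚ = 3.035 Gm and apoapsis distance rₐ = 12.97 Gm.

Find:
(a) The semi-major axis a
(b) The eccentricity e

Convert to SI: rₚ = 3.035 Gm = 3.035e+09 m; rₐ = 12.97 Gm = 1.297e+10 m.
(a) a = (rₚ + rₐ) / 2 = (3.035e+09 + 1.297e+10) / 2 ≈ 8.002e+09 m = 8.002 Gm.
(b) e = (rₐ − rₚ) / (rₐ + rₚ) = (1.297e+10 − 3.035e+09) / (1.297e+10 + 3.035e+09) ≈ 0.6207.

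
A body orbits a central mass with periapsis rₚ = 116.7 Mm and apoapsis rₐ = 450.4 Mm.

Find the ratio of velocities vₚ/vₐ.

Convert to SI: rₚ = 116.7 Mm = 1.167e+08 m; rₐ = 450.4 Mm = 4.504e+08 m.
Conservation of angular momentum gives rₚvₚ = rₐvₐ, so vₚ/vₐ = rₐ/rₚ.
vₚ/vₐ = 4.504e+08 / 1.167e+08 ≈ 3.859.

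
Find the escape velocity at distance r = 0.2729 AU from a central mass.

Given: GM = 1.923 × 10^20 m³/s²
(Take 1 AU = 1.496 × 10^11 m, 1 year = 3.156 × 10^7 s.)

Convert to SI: r = 0.2729 AU = 4.08258e+10 m.
Escape velocity comes from setting total energy to zero: ½v² − GM/r = 0 ⇒ v_esc = √(2GM / r).
v_esc = √(2 · 1.923e+20 / 4.08258e+10) m/s ≈ 9.706e+04 m/s = 20.48 AU/year.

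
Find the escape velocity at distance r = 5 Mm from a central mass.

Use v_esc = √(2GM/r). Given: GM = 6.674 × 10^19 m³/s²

Convert to SI: r = 5 Mm = 5e+06 m.
Escape velocity comes from setting total energy to zero: ½v² − GM/r = 0 ⇒ v_esc = √(2GM / r).
v_esc = √(2 · 6.674e+19 / 5e+06) m/s ≈ 5.167e+06 m/s = 5167 km/s.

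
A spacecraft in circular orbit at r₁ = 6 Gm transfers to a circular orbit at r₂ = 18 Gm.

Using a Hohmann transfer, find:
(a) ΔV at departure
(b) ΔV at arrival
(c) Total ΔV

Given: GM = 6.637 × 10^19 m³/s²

Convert to SI: r₁ = 6 Gm = 6e+09 m; r₂ = 18 Gm = 1.8e+10 m.
Transfer semi-major axis: a_t = (r₁ + r₂)/2 = (6e+09 + 1.8e+10)/2 = 1.2e+10 m.
Circular speeds: v₁ = √(GM/r₁) = 105174 m/s, v₂ = √(GM/r₂) = 60722.5 m/s.
Transfer speeds (vis-viva v² = GM(2/r − 1/a_t)): v₁ᵗ = 128812 m/s, v₂ᵗ = 42937.3 m/s.
(a) ΔV₁ = |v₁ᵗ − v₁| ≈ 2.364e+04 m/s = 23.64 km/s.
(b) ΔV₂ = |v₂ − v₂ᵗ| ≈ 1.779e+04 m/s = 17.79 km/s.
(c) ΔV_total = ΔV₁ + ΔV₂ ≈ 4.142e+04 m/s = 41.42 km/s.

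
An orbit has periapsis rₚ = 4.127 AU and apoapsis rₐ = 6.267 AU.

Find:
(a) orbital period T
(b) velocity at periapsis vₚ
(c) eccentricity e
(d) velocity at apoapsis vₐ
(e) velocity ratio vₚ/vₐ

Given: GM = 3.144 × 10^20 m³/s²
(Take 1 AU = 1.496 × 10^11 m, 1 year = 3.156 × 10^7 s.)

Convert to SI: rₚ = 4.127 AU = 6.17399e+11 m; rₐ = 6.267 AU = 9.37543e+11 m.
(a) With a = (rₚ + rₐ)/2 = 7.77471e+11 m, T = 2π √(a³/GM) = 2π √((7.77471e+11)³/3.144e+20) s ≈ 2.429e+08 s
(b) With a = (rₚ + rₐ)/2 = 7.77471e+11 m, vₚ = √(GM (2/rₚ − 1/a)) = √(3.144e+20 · (2/6.17399e+11 − 1/7.77471e+11)) m/s ≈ 2.478e+04 m/s
(c) e = (rₐ − rₚ)/(rₐ + rₚ) = (9.37543e+11 − 6.17399e+11)/(9.37543e+11 + 6.17399e+11) ≈ 0.2059
(d) With a = (rₚ + rₐ)/2 = 7.77471e+11 m, vₐ = √(GM (2/rₐ − 1/a)) = √(3.144e+20 · (2/9.37543e+11 − 1/7.77471e+11)) m/s ≈ 1.632e+04 m/s
(e) Conservation of angular momentum (rₚvₚ = rₐvₐ) gives vₚ/vₐ = rₐ/rₚ = 9.37543e+11/6.17399e+11 ≈ 1.519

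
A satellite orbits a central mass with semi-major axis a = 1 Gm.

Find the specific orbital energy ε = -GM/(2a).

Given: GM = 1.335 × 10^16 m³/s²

Convert to SI: a = 1 Gm = 1e+09 m.
ε = −GM / (2a).
ε = −1.335e+16 / (2 · 1e+09) J/kg ≈ -6.675e+06 J/kg = -6.675 MJ/kg.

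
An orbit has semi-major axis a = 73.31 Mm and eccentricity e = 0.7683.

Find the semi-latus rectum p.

Convert to SI: a = 73.31 Mm = 7.331e+07 m.
p = a (1 − e²).
p = 7.331e+07 · (1 − (0.7683)²) = 7.331e+07 · 0.409715 ≈ 3.004e+07 m = 30.04 Mm.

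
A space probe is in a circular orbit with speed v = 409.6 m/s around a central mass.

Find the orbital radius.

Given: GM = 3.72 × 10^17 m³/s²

For a circular orbit, v² = GM / r, so r = GM / v².
r = 3.72e+17 / (409.6)² m ≈ 2.217e+12 m = 2.217 Tm.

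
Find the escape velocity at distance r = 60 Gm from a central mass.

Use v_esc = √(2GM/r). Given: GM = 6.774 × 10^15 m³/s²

Convert to SI: r = 60 Gm = 6e+10 m.
Escape velocity comes from setting total energy to zero: ½v² − GM/r = 0 ⇒ v_esc = √(2GM / r).
v_esc = √(2 · 6.774e+15 / 6e+10) m/s ≈ 475.2 m/s = 475.2 m/s.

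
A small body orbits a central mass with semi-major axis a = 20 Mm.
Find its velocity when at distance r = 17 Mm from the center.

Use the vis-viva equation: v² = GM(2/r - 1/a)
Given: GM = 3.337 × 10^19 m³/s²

Convert to SI: a = 20 Mm = 2e+07 m; r = 17 Mm = 1.7e+07 m.
Vis-viva: v = √(GM · (2/r − 1/a)).
2/r − 1/a = 2/1.7e+07 − 1/2e+07 = 6.76471e-08 m⁻¹.
v = √(3.337e+19 · 6.76471e-08) m/s ≈ 1.502e+06 m/s = 1502 km/s.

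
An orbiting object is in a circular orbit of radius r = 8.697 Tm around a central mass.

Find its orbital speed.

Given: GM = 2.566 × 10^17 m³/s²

Convert to SI: r = 8.697 Tm = 8.697e+12 m.
For a circular orbit, gravity supplies the centripetal force, so v = √(GM / r).
v = √(2.566e+17 / 8.697e+12) m/s ≈ 171.8 m/s = 171.8 m/s.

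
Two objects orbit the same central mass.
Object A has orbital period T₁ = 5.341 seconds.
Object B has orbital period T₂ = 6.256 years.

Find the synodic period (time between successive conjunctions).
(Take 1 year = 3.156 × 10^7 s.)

Convert to SI: T₂ = 6.256 years = 1.97439e+08 s.
T_syn = |T₁ · T₂ / (T₁ − T₂)|.
T_syn = |5.341 · 1.97439e+08 / (5.341 − 1.97439e+08)| s ≈ 5.341 s = 5.341 seconds.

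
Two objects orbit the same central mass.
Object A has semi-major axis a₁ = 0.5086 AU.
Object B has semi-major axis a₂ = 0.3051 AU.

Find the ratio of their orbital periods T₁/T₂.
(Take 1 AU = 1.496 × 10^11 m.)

Convert to SI: a₁ = 0.5086 AU = 7.60866e+10 m; a₂ = 0.3051 AU = 4.5643e+10 m.
From Kepler's third law, (T₁/T₂)² = (a₁/a₂)³, so T₁/T₂ = (a₁/a₂)^(3/2).
a₁/a₂ = 7.60866e+10 / 4.5643e+10 = 1.66699.
T₁/T₂ = (1.66699)^(3/2) ≈ 2.152.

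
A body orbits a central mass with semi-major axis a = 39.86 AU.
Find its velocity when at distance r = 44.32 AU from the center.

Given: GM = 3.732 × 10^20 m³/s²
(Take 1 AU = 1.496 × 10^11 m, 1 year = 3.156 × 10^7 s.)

Convert to SI: a = 39.86 AU = 5.96306e+12 m; r = 44.32 AU = 6.63027e+12 m.
Vis-viva: v = √(GM · (2/r − 1/a)).
2/r − 1/a = 2/6.63027e+12 − 1/5.96306e+12 = 1.33948e-13 m⁻¹.
v = √(3.732e+20 · 1.33948e-13) m/s ≈ 7070 m/s = 1.492 AU/year.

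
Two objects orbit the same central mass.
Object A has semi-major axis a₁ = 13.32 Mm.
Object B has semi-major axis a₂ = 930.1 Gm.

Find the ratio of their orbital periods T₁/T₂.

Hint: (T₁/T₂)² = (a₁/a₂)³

Convert to SI: a₁ = 13.32 Mm = 1.332e+07 m; a₂ = 930.1 Gm = 9.301e+11 m.
From Kepler's third law, (T₁/T₂)² = (a₁/a₂)³, so T₁/T₂ = (a₁/a₂)^(3/2).
a₁/a₂ = 1.332e+07 / 9.301e+11 = 1.4321e-05.
T₁/T₂ = (1.4321e-05)^(3/2) ≈ 5.42e-08.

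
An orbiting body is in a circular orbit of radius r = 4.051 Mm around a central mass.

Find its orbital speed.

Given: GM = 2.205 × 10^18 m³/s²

Convert to SI: r = 4.051 Mm = 4.051e+06 m.
For a circular orbit, gravity supplies the centripetal force, so v = √(GM / r).
v = √(2.205e+18 / 4.051e+06) m/s ≈ 7.378e+05 m/s = 737.8 km/s.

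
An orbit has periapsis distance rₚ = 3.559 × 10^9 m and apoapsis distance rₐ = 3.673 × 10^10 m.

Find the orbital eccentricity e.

e = (rₐ − rₚ) / (rₐ + rₚ).
e = (3.673e+10 − 3.559e+09) / (3.673e+10 + 3.559e+09) = 3.3171e+10 / 4.0289e+10 ≈ 0.8233.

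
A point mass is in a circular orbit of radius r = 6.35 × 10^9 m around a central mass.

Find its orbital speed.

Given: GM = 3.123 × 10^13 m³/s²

For a circular orbit, gravity supplies the centripetal force, so v = √(GM / r).
v = √(3.123e+13 / 6.35e+09) m/s ≈ 70.13 m/s = 70.13 m/s.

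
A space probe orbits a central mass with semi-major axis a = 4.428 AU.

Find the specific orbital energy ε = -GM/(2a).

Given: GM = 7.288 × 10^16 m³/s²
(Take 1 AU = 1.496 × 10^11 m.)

Convert to SI: a = 4.428 AU = 6.62429e+11 m.
ε = −GM / (2a).
ε = −7.288e+16 / (2 · 6.62429e+11) J/kg ≈ -5.501e+04 J/kg = -55.01 kJ/kg.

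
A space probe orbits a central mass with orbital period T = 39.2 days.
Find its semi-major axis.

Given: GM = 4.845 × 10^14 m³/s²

Convert to SI: T = 39.2 days = 3.38688e+06 s.
Invert Kepler's third law: a = (GM · T² / (4π²))^(1/3).
Substituting T = 3.38688e+06 s and GM = 4.845e+14 m³/s²:
a = (4.845e+14 · (3.38688e+06)² / (4π²))^(1/3) m
a ≈ 5.202e+08 m = 5.202 × 10^8 m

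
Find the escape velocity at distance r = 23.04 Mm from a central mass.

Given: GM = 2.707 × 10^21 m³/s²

Convert to SI: r = 23.04 Mm = 2.304e+07 m.
Escape velocity comes from setting total energy to zero: ½v² − GM/r = 0 ⇒ v_esc = √(2GM / r).
v_esc = √(2 · 2.707e+21 / 2.304e+07) m/s ≈ 1.533e+07 m/s = 1.533e+04 km/s.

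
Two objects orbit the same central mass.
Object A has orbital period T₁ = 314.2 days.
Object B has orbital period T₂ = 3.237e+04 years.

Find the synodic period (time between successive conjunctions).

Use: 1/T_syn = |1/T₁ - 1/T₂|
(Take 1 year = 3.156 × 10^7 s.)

Convert to SI: T₁ = 314.2 days = 2.71469e+07 s; T₂ = 3.237e+04 years = 1.0216e+12 s.
T_syn = |T₁ · T₂ / (T₁ − T₂)|.
T_syn = |2.71469e+07 · 1.0216e+12 / (2.71469e+07 − 1.0216e+12)| s ≈ 2.715e+07 s = 314.2 days.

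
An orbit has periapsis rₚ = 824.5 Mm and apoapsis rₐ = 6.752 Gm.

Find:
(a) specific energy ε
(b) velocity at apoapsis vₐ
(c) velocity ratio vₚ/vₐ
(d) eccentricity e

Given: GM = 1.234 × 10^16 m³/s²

Convert to SI: rₚ = 824.5 Mm = 8.245e+08 m; rₐ = 6.752 Gm = 6.752e+09 m.
(a) With a = (rₚ + rₐ)/2 = 3.78825e+09 m, ε = −GM/(2a) = −1.234e+16/(2 · 3.78825e+09) J/kg ≈ -1.629e+06 J/kg
(b) With a = (rₚ + rₐ)/2 = 3.78825e+09 m, vₐ = √(GM (2/rₐ − 1/a)) = √(1.234e+16 · (2/6.752e+09 − 1/3.78825e+09)) m/s ≈ 630.7 m/s
(c) Conservation of angular momentum (rₚvₚ = rₐvₐ) gives vₚ/vₐ = rₐ/rₚ = 6.752e+09/8.245e+08 ≈ 8.189
(d) e = (rₐ − rₚ)/(rₐ + rₚ) = (6.752e+09 − 8.245e+08)/(6.752e+09 + 8.245e+08) ≈ 0.7824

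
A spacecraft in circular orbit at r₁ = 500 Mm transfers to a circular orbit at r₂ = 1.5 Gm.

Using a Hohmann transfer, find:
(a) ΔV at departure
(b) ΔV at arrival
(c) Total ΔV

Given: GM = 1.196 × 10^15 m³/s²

Convert to SI: r₁ = 500 Mm = 5e+08 m; r₂ = 1.5 Gm = 1.5e+09 m.
Transfer semi-major axis: a_t = (r₁ + r₂)/2 = (5e+08 + 1.5e+09)/2 = 1e+09 m.
Circular speeds: v₁ = √(GM/r₁) = 1546.61 m/s, v₂ = √(GM/r₂) = 892.935 m/s.
Transfer speeds (vis-viva v² = GM(2/r − 1/a_t)): v₁ᵗ = 1894.2 m/s, v₂ᵗ = 631.401 m/s.
(a) ΔV₁ = |v₁ᵗ − v₁| ≈ 347.6 m/s = 347.6 m/s.
(b) ΔV₂ = |v₂ − v₂ᵗ| ≈ 261.5 m/s = 261.5 m/s.
(c) ΔV_total = ΔV₁ + ΔV₂ ≈ 609.1 m/s = 609.1 m/s.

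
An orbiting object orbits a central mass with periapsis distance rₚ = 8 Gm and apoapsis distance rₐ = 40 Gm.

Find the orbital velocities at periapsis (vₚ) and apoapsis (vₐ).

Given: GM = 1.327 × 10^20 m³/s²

Convert to SI: rₚ = 8 Gm = 8e+09 m; rₐ = 40 Gm = 4e+10 m.
Use the vis-viva equation v² = GM(2/r − 1/a) with a = (rₚ + rₐ)/2 = (8e+09 + 4e+10)/2 = 2.4e+10 m.
vₚ = √(GM · (2/rₚ − 1/a)) = √(1.327e+20 · (2/8e+09 − 1/2.4e+10)) m/s ≈ 1.663e+05 m/s = 166.3 km/s.
vₐ = √(GM · (2/rₐ − 1/a)) = √(1.327e+20 · (2/4e+10 − 1/2.4e+10)) m/s ≈ 3.325e+04 m/s = 33.25 km/s.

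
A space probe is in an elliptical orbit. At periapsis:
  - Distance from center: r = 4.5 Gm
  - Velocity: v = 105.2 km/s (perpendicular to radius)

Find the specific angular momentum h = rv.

Convert to SI: r = 4.5 Gm = 4.5e+09 m; v = 105.2 km/s = 105200 m/s.
With v perpendicular to r, h = r · v.
h = 4.5e+09 · 105200 m²/s ≈ 4.734e+14 m²/s.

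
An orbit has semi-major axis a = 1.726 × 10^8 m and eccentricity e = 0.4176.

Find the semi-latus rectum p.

p = a (1 − e²).
p = 1.726e+08 · (1 − (0.4176)²) = 1.726e+08 · 0.82561 ≈ 1.425e+08 m = 1.425 × 10^8 m.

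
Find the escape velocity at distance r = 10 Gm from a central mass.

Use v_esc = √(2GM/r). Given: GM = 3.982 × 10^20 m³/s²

Convert to SI: r = 10 Gm = 1e+10 m.
Escape velocity comes from setting total energy to zero: ½v² − GM/r = 0 ⇒ v_esc = √(2GM / r).
v_esc = √(2 · 3.982e+20 / 1e+10) m/s ≈ 2.822e+05 m/s = 282.2 km/s.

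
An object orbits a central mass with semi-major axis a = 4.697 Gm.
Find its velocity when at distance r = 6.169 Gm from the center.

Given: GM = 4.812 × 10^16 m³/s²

Convert to SI: a = 4.697 Gm = 4.697e+09 m; r = 6.169 Gm = 6.169e+09 m.
Vis-viva: v = √(GM · (2/r − 1/a)).
2/r − 1/a = 2/6.169e+09 − 1/4.697e+09 = 1.113e-10 m⁻¹.
v = √(4.812e+16 · 1.113e-10) m/s ≈ 2314 m/s = 2.314 km/s.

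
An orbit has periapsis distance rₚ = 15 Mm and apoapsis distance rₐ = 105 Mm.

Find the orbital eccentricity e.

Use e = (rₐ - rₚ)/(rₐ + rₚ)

Convert to SI: rₚ = 15 Mm = 1.5e+07 m; rₐ = 105 Mm = 1.05e+08 m.
e = (rₐ − rₚ) / (rₐ + rₚ).
e = (1.05e+08 − 1.5e+07) / (1.05e+08 + 1.5e+07) = 9e+07 / 1.2e+08 ≈ 0.75.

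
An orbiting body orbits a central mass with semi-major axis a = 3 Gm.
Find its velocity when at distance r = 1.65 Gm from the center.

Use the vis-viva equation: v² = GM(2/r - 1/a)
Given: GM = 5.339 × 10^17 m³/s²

Convert to SI: a = 3 Gm = 3e+09 m; r = 1.65 Gm = 1.65e+09 m.
Vis-viva: v = √(GM · (2/r − 1/a)).
2/r − 1/a = 2/1.65e+09 − 1/3e+09 = 8.78788e-10 m⁻¹.
v = √(5.339e+17 · 8.78788e-10) m/s ≈ 2.166e+04 m/s = 21.66 km/s.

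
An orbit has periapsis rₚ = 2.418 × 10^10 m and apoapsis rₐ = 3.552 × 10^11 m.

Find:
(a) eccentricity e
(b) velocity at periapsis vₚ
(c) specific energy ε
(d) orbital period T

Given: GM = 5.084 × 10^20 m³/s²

(a) e = (rₐ − rₚ)/(rₐ + rₚ) = (3.552e+11 − 2.418e+10)/(3.552e+11 + 2.418e+10) ≈ 0.8725
(b) With a = (rₚ + rₐ)/2 = 1.8969e+11 m, vₚ = √(GM (2/rₚ − 1/a)) = √(5.084e+20 · (2/2.418e+10 − 1/1.8969e+11)) m/s ≈ 1.984e+05 m/s
(c) With a = (rₚ + rₐ)/2 = 1.8969e+11 m, ε = −GM/(2a) = −5.084e+20/(2 · 1.8969e+11) J/kg ≈ -1.34e+09 J/kg
(d) With a = (rₚ + rₐ)/2 = 1.8969e+11 m, T = 2π √(a³/GM) = 2π √((1.8969e+11)³/5.084e+20) s ≈ 2.302e+07 s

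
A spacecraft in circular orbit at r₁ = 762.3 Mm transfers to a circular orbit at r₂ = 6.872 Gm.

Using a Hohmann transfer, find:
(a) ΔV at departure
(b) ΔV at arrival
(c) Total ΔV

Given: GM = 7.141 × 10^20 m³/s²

Convert to SI: r₁ = 762.3 Mm = 7.623e+08 m; r₂ = 6.872 Gm = 6.872e+09 m.
Transfer semi-major axis: a_t = (r₁ + r₂)/2 = (7.623e+08 + 6.872e+09)/2 = 3.81715e+09 m.
Circular speeds: v₁ = √(GM/r₁) = 967869 m/s, v₂ = √(GM/r₂) = 322358 m/s.
Transfer speeds (vis-viva v² = GM(2/r − 1/a_t)): v₁ᵗ = 1.29864e+06 m/s, v₂ᵗ = 144056 m/s.
(a) ΔV₁ = |v₁ᵗ − v₁| ≈ 3.308e+05 m/s = 330.8 km/s.
(b) ΔV₂ = |v₂ − v₂ᵗ| ≈ 1.783e+05 m/s = 178.3 km/s.
(c) ΔV_total = ΔV₁ + ΔV₂ ≈ 5.091e+05 m/s = 509.1 km/s.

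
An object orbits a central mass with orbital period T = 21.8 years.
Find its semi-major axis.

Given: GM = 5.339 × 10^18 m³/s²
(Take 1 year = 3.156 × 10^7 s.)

Convert to SI: T = 21.8 years = 6.88008e+08 s.
Invert Kepler's third law: a = (GM · T² / (4π²))^(1/3).
Substituting T = 6.88008e+08 s and GM = 5.339e+18 m³/s²:
a = (5.339e+18 · (6.88008e+08)² / (4π²))^(1/3) m
a ≈ 4e+11 m = 400 Gm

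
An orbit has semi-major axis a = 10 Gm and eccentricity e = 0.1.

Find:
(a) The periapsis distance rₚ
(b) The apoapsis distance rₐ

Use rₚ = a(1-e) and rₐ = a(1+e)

Convert to SI: a = 10 Gm = 1e+10 m.
(a) rₚ = a(1 − e) = 1e+10 · (1 − 0.1) = 1e+10 · 0.9 ≈ 9e+09 m = 9 Gm.
(b) rₐ = a(1 + e) = 1e+10 · (1 + 0.1) = 1e+10 · 1.1 ≈ 1.1e+10 m = 11 Gm.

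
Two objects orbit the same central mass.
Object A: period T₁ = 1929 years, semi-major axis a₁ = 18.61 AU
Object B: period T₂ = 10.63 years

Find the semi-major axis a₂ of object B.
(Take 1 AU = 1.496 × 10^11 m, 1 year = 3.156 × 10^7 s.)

Convert to SI: T₁ = 1929 years = 6.08792e+10 s; a₁ = 18.61 AU = 2.78406e+12 m; T₂ = 10.63 years = 3.35483e+08 s.
Kepler's third law: (T₁/T₂)² = (a₁/a₂)³ ⇒ a₂ = a₁ · (T₂/T₁)^(2/3).
T₂/T₁ = 3.35483e+08 / 6.08792e+10 = 0.00551063.
a₂ = 2.78406e+12 · (0.00551063)^(2/3) m ≈ 8.686e+10 m = 0.5806 AU.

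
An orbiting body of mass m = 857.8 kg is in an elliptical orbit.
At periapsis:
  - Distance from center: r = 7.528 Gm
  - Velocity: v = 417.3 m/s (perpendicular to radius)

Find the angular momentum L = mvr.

Convert to SI: r = 7.528 Gm = 7.528e+09 m.
Since v is perpendicular to r, L = m · v · r.
L = 857.8 · 417.3 · 7.528e+09 kg·m²/s ≈ 2.695e+15 kg·m²/s.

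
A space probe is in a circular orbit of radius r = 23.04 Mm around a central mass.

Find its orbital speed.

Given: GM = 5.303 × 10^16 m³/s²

Convert to SI: r = 23.04 Mm = 2.304e+07 m.
For a circular orbit, gravity supplies the centripetal force, so v = √(GM / r).
v = √(5.303e+16 / 2.304e+07) m/s ≈ 4.798e+04 m/s = 47.98 km/s.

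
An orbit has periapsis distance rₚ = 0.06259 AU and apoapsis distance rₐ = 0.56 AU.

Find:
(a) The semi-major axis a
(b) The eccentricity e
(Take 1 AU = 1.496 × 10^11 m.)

Convert to SI: rₚ = 0.06259 AU = 9.36346e+09 m; rₐ = 0.56 AU = 8.3776e+10 m.
(a) a = (rₚ + rₐ) / 2 = (9.36346e+09 + 8.3776e+10) / 2 ≈ 4.657e+10 m = 0.3113 AU.
(b) e = (rₐ − rₚ) / (rₐ + rₚ) = (8.3776e+10 − 9.36346e+09) / (8.3776e+10 + 9.36346e+09) ≈ 0.7989.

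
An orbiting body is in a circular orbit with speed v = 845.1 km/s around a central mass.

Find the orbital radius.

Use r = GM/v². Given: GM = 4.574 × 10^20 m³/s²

Convert to SI: v = 845.1 km/s = 845100 m/s.
For a circular orbit, v² = GM / r, so r = GM / v².
r = 4.574e+20 / (845100)² m ≈ 6.404e+08 m = 640.4 Mm.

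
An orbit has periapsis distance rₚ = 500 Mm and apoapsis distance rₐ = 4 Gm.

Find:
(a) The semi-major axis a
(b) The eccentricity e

Convert to SI: rₚ = 500 Mm = 5e+08 m; rₐ = 4 Gm = 4e+09 m.
(a) a = (rₚ + rₐ) / 2 = (5e+08 + 4e+09) / 2 ≈ 2.25e+09 m = 2.25 Gm.
(b) e = (rₐ − rₚ) / (rₐ + rₚ) = (4e+09 − 5e+08) / (4e+09 + 5e+08) ≈ 0.7778.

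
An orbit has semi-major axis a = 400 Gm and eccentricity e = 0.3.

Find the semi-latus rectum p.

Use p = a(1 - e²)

Convert to SI: a = 400 Gm = 4e+11 m.
p = a (1 − e²).
p = 4e+11 · (1 − (0.3)²) = 4e+11 · 0.91 ≈ 3.64e+11 m = 364 Gm.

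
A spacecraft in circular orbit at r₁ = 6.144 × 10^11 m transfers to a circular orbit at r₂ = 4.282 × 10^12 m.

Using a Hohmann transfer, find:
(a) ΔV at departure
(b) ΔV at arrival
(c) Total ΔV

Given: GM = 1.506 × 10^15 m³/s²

Transfer semi-major axis: a_t = (r₁ + r₂)/2 = (6.144e+11 + 4.282e+12)/2 = 2.4482e+12 m.
Circular speeds: v₁ = √(GM/r₁) = 49.5093 m/s, v₂ = √(GM/r₂) = 18.7538 m/s.
Transfer speeds (vis-viva v² = GM(2/r − 1/a_t)): v₁ᵗ = 65.4767 m/s, v₂ᵗ = 9.39488 m/s.
(a) ΔV₁ = |v₁ᵗ − v₁| ≈ 15.97 m/s = 15.97 m/s.
(b) ΔV₂ = |v₂ − v₂ᵗ| ≈ 9.359 m/s = 9.359 m/s.
(c) ΔV_total = ΔV₁ + ΔV₂ ≈ 25.33 m/s = 25.33 m/s.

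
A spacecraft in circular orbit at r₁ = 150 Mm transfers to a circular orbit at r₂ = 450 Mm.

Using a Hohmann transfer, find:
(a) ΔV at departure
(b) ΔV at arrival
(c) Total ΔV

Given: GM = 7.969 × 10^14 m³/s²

Convert to SI: r₁ = 150 Mm = 1.5e+08 m; r₂ = 450 Mm = 4.5e+08 m.
Transfer semi-major axis: a_t = (r₁ + r₂)/2 = (1.5e+08 + 4.5e+08)/2 = 3e+08 m.
Circular speeds: v₁ = √(GM/r₁) = 2304.92 m/s, v₂ = √(GM/r₂) = 1330.75 m/s.
Transfer speeds (vis-viva v² = GM(2/r − 1/a_t)): v₁ᵗ = 2822.94 m/s, v₂ᵗ = 940.981 m/s.
(a) ΔV₁ = |v₁ᵗ − v₁| ≈ 518 m/s = 518 m/s.
(b) ΔV₂ = |v₂ − v₂ᵗ| ≈ 389.8 m/s = 389.8 m/s.
(c) ΔV_total = ΔV₁ + ΔV₂ ≈ 907.8 m/s = 907.8 m/s.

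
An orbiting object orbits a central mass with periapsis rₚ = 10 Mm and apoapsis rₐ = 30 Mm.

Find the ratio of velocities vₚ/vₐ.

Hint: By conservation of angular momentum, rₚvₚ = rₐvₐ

Convert to SI: rₚ = 10 Mm = 1e+07 m; rₐ = 30 Mm = 3e+07 m.
Conservation of angular momentum gives rₚvₚ = rₐvₐ, so vₚ/vₐ = rₐ/rₚ.
vₚ/vₐ = 3e+07 / 1e+07 ≈ 3.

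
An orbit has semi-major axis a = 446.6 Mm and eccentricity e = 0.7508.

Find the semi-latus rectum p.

Convert to SI: a = 446.6 Mm = 4.466e+08 m.
p = a (1 − e²).
p = 4.466e+08 · (1 − (0.7508)²) = 4.466e+08 · 0.436299 ≈ 1.949e+08 m = 194.9 Mm.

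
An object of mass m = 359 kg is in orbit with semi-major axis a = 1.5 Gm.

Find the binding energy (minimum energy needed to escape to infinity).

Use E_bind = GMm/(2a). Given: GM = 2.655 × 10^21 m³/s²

Convert to SI: a = 1.5 Gm = 1.5e+09 m.
Total orbital energy is E = −GMm/(2a); binding energy is E_bind = −E = GMm/(2a).
E_bind = 2.655e+21 · 359 / (2 · 1.5e+09) J ≈ 3.177e+14 J = 317.7 TJ.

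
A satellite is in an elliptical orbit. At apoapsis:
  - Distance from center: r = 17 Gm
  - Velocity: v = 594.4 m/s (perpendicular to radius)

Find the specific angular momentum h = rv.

Convert to SI: r = 17 Gm = 1.7e+10 m.
With v perpendicular to r, h = r · v.
h = 1.7e+10 · 594.4 m²/s ≈ 1.01e+13 m²/s.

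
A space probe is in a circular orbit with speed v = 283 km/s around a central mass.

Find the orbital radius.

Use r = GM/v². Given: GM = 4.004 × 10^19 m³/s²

Convert to SI: v = 283 km/s = 283000 m/s.
For a circular orbit, v² = GM / r, so r = GM / v².
r = 4.004e+19 / (283000)² m ≈ 4.999e+08 m = 499.9 Mm.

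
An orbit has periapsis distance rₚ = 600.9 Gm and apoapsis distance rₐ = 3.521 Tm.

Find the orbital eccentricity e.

Convert to SI: rₚ = 600.9 Gm = 6.009e+11 m; rₐ = 3.521 Tm = 3.521e+12 m.
e = (rₐ − rₚ) / (rₐ + rₚ).
e = (3.521e+12 − 6.009e+11) / (3.521e+12 + 6.009e+11) = 2.9201e+12 / 4.1219e+12 ≈ 0.7084.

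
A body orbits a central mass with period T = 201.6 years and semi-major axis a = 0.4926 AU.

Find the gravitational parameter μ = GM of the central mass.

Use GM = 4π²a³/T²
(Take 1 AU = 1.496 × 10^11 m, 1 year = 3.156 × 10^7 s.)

Convert to SI: T = 201.6 years = 6.3625e+09 s; a = 0.4926 AU = 7.3693e+10 m.
GM = 4π² · a³ / T².
GM = 4π² · (7.3693e+10)³ / (6.3625e+09)² m³/s² ≈ 3.903e+14 m³/s² = 3.903 × 10^14 m³/s².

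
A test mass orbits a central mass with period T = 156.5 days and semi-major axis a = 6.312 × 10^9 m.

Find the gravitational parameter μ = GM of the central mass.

Convert to SI: T = 156.5 days = 1.35216e+07 s.
GM = 4π² · a³ / T².
GM = 4π² · (6.312e+09)³ / (1.35216e+07)² m³/s² ≈ 5.43e+16 m³/s² = 5.43 × 10^16 m³/s².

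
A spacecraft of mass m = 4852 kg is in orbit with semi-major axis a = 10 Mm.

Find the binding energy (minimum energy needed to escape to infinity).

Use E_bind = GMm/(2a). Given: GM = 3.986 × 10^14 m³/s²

Convert to SI: a = 10 Mm = 1e+07 m.
Total orbital energy is E = −GMm/(2a); binding energy is E_bind = −E = GMm/(2a).
E_bind = 3.986e+14 · 4852 / (2 · 1e+07) J ≈ 9.67e+10 J = 96.7 GJ.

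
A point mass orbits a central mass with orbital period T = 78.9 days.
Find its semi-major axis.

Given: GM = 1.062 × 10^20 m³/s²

Convert to SI: T = 78.9 days = 6.81696e+06 s.
Invert Kepler's third law: a = (GM · T² / (4π²))^(1/3).
Substituting T = 6.81696e+06 s and GM = 1.062e+20 m³/s²:
a = (1.062e+20 · (6.81696e+06)² / (4π²))^(1/3) m
a ≈ 5e+10 m = 50 Gm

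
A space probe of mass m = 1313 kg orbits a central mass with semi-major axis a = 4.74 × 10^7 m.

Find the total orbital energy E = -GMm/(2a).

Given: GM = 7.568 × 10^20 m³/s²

E = −GMm / (2a).
E = −7.568e+20 · 1313 / (2 · 4.74e+07) J ≈ -1.048e+16 J = -10.48 PJ.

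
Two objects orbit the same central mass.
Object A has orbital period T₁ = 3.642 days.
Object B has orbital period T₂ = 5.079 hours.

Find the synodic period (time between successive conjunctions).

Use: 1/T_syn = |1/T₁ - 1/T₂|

Convert to SI: T₁ = 3.642 days = 314669 s; T₂ = 5.079 hours = 18284.4 s.
T_syn = |T₁ · T₂ / (T₁ − T₂)|.
T_syn = |314669 · 18284.4 / (314669 − 18284.4)| s ≈ 1.941e+04 s = 5.392 hours.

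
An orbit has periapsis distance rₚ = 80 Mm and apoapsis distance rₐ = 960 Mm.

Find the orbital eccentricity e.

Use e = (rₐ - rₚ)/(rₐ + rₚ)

Convert to SI: rₚ = 80 Mm = 8e+07 m; rₐ = 960 Mm = 9.6e+08 m.
e = (rₐ − rₚ) / (rₐ + rₚ).
e = (9.6e+08 − 8e+07) / (9.6e+08 + 8e+07) = 8.8e+08 / 1.04e+09 ≈ 0.8462.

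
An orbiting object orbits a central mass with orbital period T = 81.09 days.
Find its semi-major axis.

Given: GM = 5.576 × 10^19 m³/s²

Convert to SI: T = 81.09 days = 7.00618e+06 s.
Invert Kepler's third law: a = (GM · T² / (4π²))^(1/3).
Substituting T = 7.00618e+06 s and GM = 5.576e+19 m³/s²:
a = (5.576e+19 · (7.00618e+06)² / (4π²))^(1/3) m
a ≈ 4.108e+10 m = 4.108 × 10^10 m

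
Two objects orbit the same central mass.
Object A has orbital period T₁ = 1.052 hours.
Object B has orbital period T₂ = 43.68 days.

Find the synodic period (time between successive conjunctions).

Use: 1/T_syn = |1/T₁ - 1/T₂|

Convert to SI: T₁ = 1.052 hours = 3787.2 s; T₂ = 43.68 days = 3.77395e+06 s.
T_syn = |T₁ · T₂ / (T₁ − T₂)|.
T_syn = |3787.2 · 3.77395e+06 / (3787.2 − 3.77395e+06)| s ≈ 3791 s = 1.053 hours.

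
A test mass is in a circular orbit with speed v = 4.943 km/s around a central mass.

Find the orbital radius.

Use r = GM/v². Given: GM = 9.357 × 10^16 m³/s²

Convert to SI: v = 4.943 km/s = 4943 m/s.
For a circular orbit, v² = GM / r, so r = GM / v².
r = 9.357e+16 / (4943)² m ≈ 3.83e+09 m = 3.83 × 10^9 m.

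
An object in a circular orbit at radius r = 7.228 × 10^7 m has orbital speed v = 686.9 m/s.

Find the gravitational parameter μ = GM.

For a circular orbit v² = GM/r, so GM = v² · r.
GM = (686.9)² · 7.228e+07 m³/s² ≈ 3.41e+13 m³/s² = 3.41 × 10^13 m³/s².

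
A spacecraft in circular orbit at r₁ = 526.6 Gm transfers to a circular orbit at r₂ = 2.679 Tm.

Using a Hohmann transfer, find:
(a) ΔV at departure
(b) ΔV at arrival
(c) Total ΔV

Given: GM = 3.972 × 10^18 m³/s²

Convert to SI: r₁ = 526.6 Gm = 5.266e+11 m; r₂ = 2.679 Tm = 2.679e+12 m.
Transfer semi-major axis: a_t = (r₁ + r₂)/2 = (5.266e+11 + 2.679e+12)/2 = 1.6028e+12 m.
Circular speeds: v₁ = √(GM/r₁) = 2746.4 m/s, v₂ = √(GM/r₂) = 1217.64 m/s.
Transfer speeds (vis-viva v² = GM(2/r − 1/a_t)): v₁ᵗ = 3550.67 m/s, v₂ᵗ = 697.942 m/s.
(a) ΔV₁ = |v₁ᵗ − v₁| ≈ 804.3 m/s = 804.3 m/s.
(b) ΔV₂ = |v₂ − v₂ᵗ| ≈ 519.7 m/s = 519.7 m/s.
(c) ΔV_total = ΔV₁ + ΔV₂ ≈ 1324 m/s = 1.324 km/s.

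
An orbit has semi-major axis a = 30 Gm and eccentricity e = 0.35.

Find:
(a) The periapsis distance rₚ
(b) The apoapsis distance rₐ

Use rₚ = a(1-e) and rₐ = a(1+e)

Convert to SI: a = 30 Gm = 3e+10 m.
(a) rₚ = a(1 − e) = 3e+10 · (1 − 0.35) = 3e+10 · 0.65 ≈ 1.95e+10 m = 19.5 Gm.
(b) rₐ = a(1 + e) = 3e+10 · (1 + 0.35) = 3e+10 · 1.35 ≈ 4.05e+10 m = 40.5 Gm.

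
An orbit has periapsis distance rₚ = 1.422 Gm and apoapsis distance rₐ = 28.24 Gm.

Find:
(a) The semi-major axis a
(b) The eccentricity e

Convert to SI: rₚ = 1.422 Gm = 1.422e+09 m; rₐ = 28.24 Gm = 2.824e+10 m.
(a) a = (rₚ + rₐ) / 2 = (1.422e+09 + 2.824e+10) / 2 ≈ 1.483e+10 m = 14.83 Gm.
(b) e = (rₐ − rₚ) / (rₐ + rₚ) = (2.824e+10 − 1.422e+09) / (2.824e+10 + 1.422e+09) ≈ 0.9041.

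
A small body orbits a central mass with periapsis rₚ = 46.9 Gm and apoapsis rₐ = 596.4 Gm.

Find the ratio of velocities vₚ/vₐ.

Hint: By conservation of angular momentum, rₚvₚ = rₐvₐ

Convert to SI: rₚ = 46.9 Gm = 4.69e+10 m; rₐ = 596.4 Gm = 5.964e+11 m.
Conservation of angular momentum gives rₚvₚ = rₐvₐ, so vₚ/vₐ = rₐ/rₚ.
vₚ/vₐ = 5.964e+11 / 4.69e+10 ≈ 12.72.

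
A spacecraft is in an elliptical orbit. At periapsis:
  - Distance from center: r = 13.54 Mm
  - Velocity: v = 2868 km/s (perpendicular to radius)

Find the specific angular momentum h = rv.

Convert to SI: r = 13.54 Mm = 1.354e+07 m; v = 2868 km/s = 2.868e+06 m/s.
With v perpendicular to r, h = r · v.
h = 1.354e+07 · 2.868e+06 m²/s ≈ 3.883e+13 m²/s.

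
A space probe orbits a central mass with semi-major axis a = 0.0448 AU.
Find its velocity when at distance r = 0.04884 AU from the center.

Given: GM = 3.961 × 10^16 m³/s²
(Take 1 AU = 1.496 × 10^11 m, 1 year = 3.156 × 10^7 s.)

Convert to SI: a = 0.0448 AU = 6.70208e+09 m; r = 0.04884 AU = 7.30646e+09 m.
Vis-viva: v = √(GM · (2/r − 1/a)).
2/r − 1/a = 2/7.30646e+09 − 1/6.70208e+09 = 1.24523e-10 m⁻¹.
v = √(3.961e+16 · 1.24523e-10) m/s ≈ 2221 m/s = 0.4685 AU/year.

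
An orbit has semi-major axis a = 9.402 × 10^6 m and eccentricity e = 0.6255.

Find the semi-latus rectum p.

p = a (1 − e²).
p = 9.402e+06 · (1 − (0.6255)²) = 9.402e+06 · 0.60875 ≈ 5.723e+06 m = 5.723 × 10^6 m.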